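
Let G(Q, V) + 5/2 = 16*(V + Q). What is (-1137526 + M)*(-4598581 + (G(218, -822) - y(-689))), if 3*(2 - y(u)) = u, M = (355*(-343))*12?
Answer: 35928247383875/3 ≈ 1.1976e+13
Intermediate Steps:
G(Q, V) = -5/2 + 16*Q + 16*V (G(Q, V) = -5/2 + 16*(V + Q) = -5/2 + 16*(Q + V) = -5/2 + (16*Q + 16*V) = -5/2 + 16*Q + 16*V)
M = -1461180 (M = -121765*12 = -1461180)
y(u) = 2 - u/3
(-1137526 + M)*(-4598581 + (G(218, -822) - y(-689))) = (-1137526 - 1461180)*(-4598581 + ((-5/2 + 16*218 + 16*(-822)) - (2 - ⅓*(-689)))) = -2598706*(-4598581 + ((-5/2 + 3488 - 13152) - (2 + 689/3))) = -2598706*(-4598581 + (-19333/2 - 1*695/3)) = -2598706*(-4598581 + (-19333/2 - 695/3)) = -2598706*(-4598581 - 59389/6) = -2598706*(-27650875/6) = 35928247383875/3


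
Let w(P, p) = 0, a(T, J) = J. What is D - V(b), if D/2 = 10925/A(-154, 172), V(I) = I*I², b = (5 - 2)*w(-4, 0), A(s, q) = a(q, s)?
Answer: -10925/77 ≈ -141.88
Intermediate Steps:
A(s, q) = s
b = 0 (b = (5 - 2)*0 = 3*0 = 0)
V(I) = I³
D = -10925/77 (D = 2*(10925/(-154)) = 2*(10925*(-1/154)) = 2*(-10925/154) = -10925/77 ≈ -141.88)
D - V(b) = -10925/77 - 1*0³ = -10925/77 - 1*0 = -10925/77 + 0 = -10925/77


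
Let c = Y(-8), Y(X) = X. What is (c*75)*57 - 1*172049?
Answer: -206249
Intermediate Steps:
c = -8
(c*75)*57 - 1*172049 = -8*75*57 - 1*172049 = -600*57 - 172049 = -34200 - 172049 = -206249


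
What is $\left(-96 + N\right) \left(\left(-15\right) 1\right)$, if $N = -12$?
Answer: $1620$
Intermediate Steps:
$\left(-96 + N\right) \left(\left(-15\right) 1\right) = \left(-96 - 12\right) \left(\left(-15\right) 1\right) = \left(-108\right) \left(-15\right) = 1620$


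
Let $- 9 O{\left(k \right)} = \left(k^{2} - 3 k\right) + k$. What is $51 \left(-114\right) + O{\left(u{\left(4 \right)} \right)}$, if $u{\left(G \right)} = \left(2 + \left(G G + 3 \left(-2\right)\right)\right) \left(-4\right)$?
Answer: $- \frac{18242}{3} \approx -6080.7$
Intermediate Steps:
$u{\left(G \right)} = 16 - 4 G^{2}$ ($u{\left(G \right)} = \left(2 + \left(G^{2} - 6\right)\right) \left(-4\right) = \left(2 + \left(-6 + G^{2}\right)\right) \left(-4\right) = \left(-4 + G^{2}\right) \left(-4\right) = 16 - 4 G^{2}$)
$O{\left(k \right)} = - \frac{k^{2}}{9} + \frac{2 k}{9}$ ($O{\left(k \right)} = - \frac{\left(k^{2} - 3 k\right) + k}{9} = - \frac{k^{2} - 2 k}{9} = - \frac{k^{2}}{9} + \frac{2 k}{9}$)
$51 \left(-114\right) + O{\left(u{\left(4 \right)} \right)} = 51 \left(-114\right) + \frac{\left(16 - 4 \cdot 4^{2}\right) \left(2 - \left(16 - 4 \cdot 4^{2}\right)\right)}{9} = -5814 + \frac{\left(16 - 64\right) \left(2 - \left(16 - 64\right)\right)}{9} = -5814 + \frac{1}{9} \left(-48\right) \left(2 - -48\right) = -5814 + \frac{1}{9} \left(-48\right) \left(2 + 48\right) = -5814 + \frac{1}{9} \left(-48\right) 50 = -5814 - \frac{800}{3} = - \frac{18242}{3}$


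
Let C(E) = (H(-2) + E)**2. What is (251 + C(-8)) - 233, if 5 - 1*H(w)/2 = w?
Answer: 54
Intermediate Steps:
H(w) = 10 - 2*w
C(E) = (14 + E)**2 (C(E) = ((10 - 2*(-2)) + E)**2 = ((10 + 4) + E)**2 = (14 + E)**2)
(251 + C(-8)) - 233 = (251 + (14 - 8)**2) - 233 = (251 + 6**2) - 233 = (251 + 36) - 233 = 287 - 233 = 54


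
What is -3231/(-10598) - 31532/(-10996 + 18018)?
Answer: -155744027/37209578 ≈ -4.1856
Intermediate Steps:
-3231/(-10598) - 31532/(-10996 + 18018) = -3231*(-1/10598) - 31532/7022 = 3231/10598 - 31532*1/7022 = 3231/10598 - 15766/3511 = -155744027/37209578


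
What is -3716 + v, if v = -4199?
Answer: -7915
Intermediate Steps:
-3716 + v = -3716 - 4199 = -7915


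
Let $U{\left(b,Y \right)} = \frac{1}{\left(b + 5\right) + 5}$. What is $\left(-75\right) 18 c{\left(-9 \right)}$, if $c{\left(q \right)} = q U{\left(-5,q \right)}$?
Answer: $2430$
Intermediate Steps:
$U{\left(b,Y \right)} = \frac{1}{10 + b}$ ($U{\left(b,Y \right)} = \frac{1}{\left(5 + b\right) + 5} = \frac{1}{10 + b}$)
$c{\left(q \right)} = \frac{q}{5}$ ($c{\left(q \right)} = \frac{q}{10 - 5} = \frac{q}{5}$)
$\left(-75\right) 18 c{\left(-9 \right)} = \left(-75\right) 18 \cdot \frac{1}{5} \left(-9\right) = \left(-1350\right) \left(- \frac{9}{5}\right) = 2430$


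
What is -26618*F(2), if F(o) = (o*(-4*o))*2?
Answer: 851776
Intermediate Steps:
F(o) = -8*o² (F(o) = -4*o²*2 = -8*o²)
-26618*F(2) = -(-212944)*2² = -(-212944)*4 = -26618*(-32) = 851776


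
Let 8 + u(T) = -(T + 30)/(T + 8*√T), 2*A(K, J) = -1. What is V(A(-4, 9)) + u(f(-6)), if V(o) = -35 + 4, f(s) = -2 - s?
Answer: -407/10 ≈ -40.700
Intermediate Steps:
A(K, J) = -½ (A(K, J) = (½)*(-1) = -½)
u(T) = -8 - (30 + T)/(T + 8*√T) (u(T) = -8 - (T + 30)/(T + 8*√T) = -8 - (30 + T)/(T + 8*√T))
V(o) = -31
V(A(-4, 9)) + u(f(-6)) = -31 + (-30 - 64*√(-2 - 1*(-6)) - 9*(-2 - 1*(-6)))/((-2 - 1*(-6)) + 8*√(-2 - 1*(-6))) = -31 + (-30 - 64*√(-2 + 6) - 9*(-2 + 6))/((-2 + 6) + 8*√(-2 + 6)) = -31 + (-30 - 64*√4 - 9*4)/(4 + 8*√4) = -31 + (-30 - 64*2 - 36)/(4 + 8*2) = -31 + (-30 - 128 - 36)/(4 + 16) = -31 - 194/20 = -31 + (1/20)*(-194) = -31 - 97/10 = -407/10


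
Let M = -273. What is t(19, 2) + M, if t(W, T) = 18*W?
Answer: 69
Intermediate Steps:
t(19, 2) + M = 18*19 - 273 = 342 - 273 = 69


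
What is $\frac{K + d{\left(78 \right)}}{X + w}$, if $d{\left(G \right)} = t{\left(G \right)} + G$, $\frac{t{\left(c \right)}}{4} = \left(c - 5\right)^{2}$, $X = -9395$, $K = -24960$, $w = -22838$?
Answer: $\frac{3566}{32233} \approx 0.11063$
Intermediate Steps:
$t{\left(c \right)} = 4 \left(-5 + c\right)^{2}$ ($t{\left(c \right)} = 4 \left(c - 5\right)^{2} = 4 \left(-5 + c\right)^{2}$)
$d{\left(G \right)} = G + 4 \left(-5 + G\right)^{2}$ ($d{\left(G \right)} = 4 \left(-5 + G\right)^{2} + G = G + 4 \left(-5 + G\right)^{2}$)
$\frac{K + d{\left(78 \right)}}{X + w} = \frac{-24960 + \left(78 + 4 \left(-5 + 78\right)^{2}\right)}{-9395 - 22838} = \frac{-24960 + \left(78 + 4 \cdot 73^{2}\right)}{-32233} = \left(-24960 + \left(78 + 4 \cdot 5329\right)\right) \left(- \frac{1}{32233}\right) = \left(-24960 + \left(78 + 21316\right)\right) \left(- \frac{1}{32233}\right) = \left(-24960 + 21394\right) \left(- \frac{1}{32233}\right) = \left(-3566\right) \left(- \frac{1}{32233}\right) = \frac{3566}{32233}$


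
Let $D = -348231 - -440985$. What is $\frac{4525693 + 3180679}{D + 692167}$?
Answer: $\frac{7706372}{784921} \approx 9.818$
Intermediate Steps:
$D = 92754$ ($D = -348231 + 440985 = 92754$)
$\frac{4525693 + 3180679}{D + 692167} = \frac{4525693 + 3180679}{92754 + 692167} = \frac{7706372}{784921}$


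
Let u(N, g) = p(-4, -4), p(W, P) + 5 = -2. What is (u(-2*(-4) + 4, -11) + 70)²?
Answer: 3969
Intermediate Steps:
p(W, P) = -7 (p(W, P) = -5 - 2 = -7)
u(N, g) = -7
(u(-2*(-4) + 4, -11) + 70)² = (-7 + 70)² = 63² = 3969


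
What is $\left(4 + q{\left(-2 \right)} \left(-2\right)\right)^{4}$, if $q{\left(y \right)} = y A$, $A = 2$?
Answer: $20736$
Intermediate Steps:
$q{\left(y \right)} = 2 y$ ($q{\left(y \right)} = y 2 = 2 y$)
$\left(4 + q{\left(-2 \right)} \left(-2\right)\right)^{4} = \left(4 + 2 \left(-2\right) \left(-2\right)\right)^{4} = \left(4 - -8\right)^{4} = \left(4 + 8\right)^{4} = 12^{4} = 20736$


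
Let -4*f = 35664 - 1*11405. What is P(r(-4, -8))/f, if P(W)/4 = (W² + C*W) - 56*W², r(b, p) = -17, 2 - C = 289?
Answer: 10368/1427 ≈ 7.2656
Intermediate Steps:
C = -287 (C = 2 - 1*289 = 2 - 289 = -287)
P(W) = -1148*W - 220*W² (P(W) = 4*((W² - 287*W) - 56*W²) = 4*(-287*W - 55*W²) = -1148*W - 220*W²)
f = -24259/4 (f = -(35664 - 1*11405)/4 = -(35664 - 11405)/4 = -¼*24259 = -24259/4 ≈ -6064.8)
P(r(-4, -8))/f = (-4*(-17)*(287 + 55*(-17)))/(-24259/4) = -4*(-17)*(287 - 935)*(-4/24259) = -4*(-17)*(-648)*(-4/24259) = -44064*(-4/24259) = 10368/1427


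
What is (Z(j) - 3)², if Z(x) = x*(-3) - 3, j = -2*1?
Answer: 0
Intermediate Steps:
j = -2
Z(x) = -3 - 3*x (Z(x) = -3*x - 3 = -3 - 3*x)
(Z(j) - 3)² = ((-3 - 3*(-2)) - 3)² = ((-3 + 6) - 3)² = (3 - 3)² = 0² = 0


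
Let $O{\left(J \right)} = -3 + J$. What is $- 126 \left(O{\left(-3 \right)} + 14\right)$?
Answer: $-1008$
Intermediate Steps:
$- 126 \left(O{\left(-3 \right)} + 14\right) = - 126 \left(\left(-3 - 3\right) + 14\right) = - 126 \left(-6 + 14\right) = \left(-126\right) 8 = -1008$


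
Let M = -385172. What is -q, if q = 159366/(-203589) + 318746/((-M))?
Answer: -584976407/13069463718 ≈ -0.044759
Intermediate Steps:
q = 584976407/13069463718 (q = 159366/(-203589) + 318746/((-1*(-385172))) = 159366*(-1/203589) + 318746/385172 = -53122/67863 + 318746*(1/385172) = -53122/67863 + 159373/192586 = 584976407/13069463718 ≈ 0.044759)
-q = -1*584976407/13069463718 = -584976407/13069463718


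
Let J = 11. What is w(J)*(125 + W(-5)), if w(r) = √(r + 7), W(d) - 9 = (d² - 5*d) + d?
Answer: 537*√2 ≈ 759.43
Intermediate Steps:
W(d) = 9 + d² - 4*d (W(d) = 9 + ((d² - 5*d) + d) = 9 + (d² - 4*d) = 9 + d² - 4*d)
w(r) = √(7 + r)
w(J)*(125 + W(-5)) = √(7 + 11)*(125 + (9 + (-5)² - 4*(-5))) = √18*(125 + (9 + 25 + 20)) = (3*√2)*(125 + 54) = (3*√2)*179 = 537*√2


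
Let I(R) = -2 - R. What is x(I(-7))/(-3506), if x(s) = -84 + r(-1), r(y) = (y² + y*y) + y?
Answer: 83/3506 ≈ 0.023674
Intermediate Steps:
r(y) = y + 2*y² (r(y) = (y² + y²) + y = 2*y² + y = y + 2*y²)
x(s) = -83 (x(s) = -84 - (1 + 2*(-1)) = -84 - (1 - 2) = -84 - 1*(-1) = -84 + 1 = -83)
x(I(-7))/(-3506) = -83/(-3506) = -83*(-1/3506) = 83/3506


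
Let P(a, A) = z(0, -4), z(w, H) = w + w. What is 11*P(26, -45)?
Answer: 0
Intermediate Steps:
z(w, H) = 2*w
P(a, A) = 0 (P(a, A) = 2*0 = 0)
11*P(26, -45) = 11*0 = 0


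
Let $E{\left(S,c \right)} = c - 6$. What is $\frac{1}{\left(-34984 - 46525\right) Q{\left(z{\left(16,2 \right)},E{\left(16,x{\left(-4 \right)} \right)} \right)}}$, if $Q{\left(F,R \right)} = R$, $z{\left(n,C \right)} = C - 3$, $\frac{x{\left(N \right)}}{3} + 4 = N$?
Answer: $\frac{1}{2445270} \approx 4.0895 \cdot 10^{-7}$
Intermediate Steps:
$x{\left(N \right)} = -12 + 3 N$
$E{\left(S,c \right)} = -6 + c$
$z{\left(n,C \right)} = -3 + C$
$\frac{1}{\left(-34984 - 46525\right) Q{\left(z{\left(16,2 \right)},E{\left(16,x{\left(-4 \right)} \right)} \right)}} = \frac{1}{\left(-34984 - 46525\right) \left(-6 + \left(-12 + 3 \left(-4\right)\right)\right)} = \frac{1}{\left(-81509\right) \left(-6 - 24\right)} = - \frac{1}{81509 \left(-6 - 24\right)} = - \frac{1}{81509 \left(-30\right)} = \left(- \frac{1}{81509}\right) \left(- \frac{1}{30}\right) = \frac{1}{2445270}$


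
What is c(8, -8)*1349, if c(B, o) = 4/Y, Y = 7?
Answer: 5396/7 ≈ 770.86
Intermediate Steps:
c(B, o) = 4/7
c(8, -8)*1349 = (4/7)*1349 = 5396/7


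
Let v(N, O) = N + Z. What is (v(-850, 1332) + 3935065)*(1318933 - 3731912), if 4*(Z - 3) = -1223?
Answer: -37969790588371/4 ≈ -9.4924e+12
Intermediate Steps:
Z = -1211/4 (Z = 3 + (1/4)*(-1223) = 3 - 1223/4 = -1211/4 ≈ -302.75)
v(N, O) = -1211/4 + N (v(N, O) = N - 1211/4 = -1211/4 + N)
(v(-850, 1332) + 3935065)*(1318933 - 3731912) = ((-1211/4 - 850) + 3935065)*(1318933 - 3731912) = (-4611/4 + 3935065)*(-2412979) = (15735649/4)*(-2412979) = -37969790588371/4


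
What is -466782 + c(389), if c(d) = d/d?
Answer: -466781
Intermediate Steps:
c(d) = 1
-466782 + c(389) = -466782 + 1 = -466781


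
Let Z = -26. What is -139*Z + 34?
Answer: 3648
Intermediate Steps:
-139*Z + 34 = -139*(-26) + 34 = 3614 + 34 = 3648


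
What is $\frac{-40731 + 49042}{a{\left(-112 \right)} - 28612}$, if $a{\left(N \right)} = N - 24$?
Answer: $- \frac{8311}{28748} \approx -0.2891$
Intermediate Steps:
$a{\left(N \right)} = -24 + N$
$\frac{-40731 + 49042}{a{\left(-112 \right)} - 28612} = \frac{-40731 + 49042}{\left(-24 - 112\right) - 28612} = \frac{8311}{-136 - 28612} = \frac{8311}{-28748} = 8311 \left(- \frac{1}{28748}\right) = - \frac{8311}{28748}$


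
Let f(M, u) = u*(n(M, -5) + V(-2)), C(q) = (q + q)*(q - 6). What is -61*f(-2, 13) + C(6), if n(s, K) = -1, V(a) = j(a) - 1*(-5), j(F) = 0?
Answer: -3172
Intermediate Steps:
C(q) = 2*q*(-6 + q) (C(q) = (2*q)*(-6 + q) = 2*q*(-6 + q))
V(a) = 5 (V(a) = 0 - 1*(-5) = 0 + 5 = 5)
f(M, u) = 4*u (f(M, u) = u*(-1 + 5) = u*4 = 4*u)
-61*f(-2, 13) + C(6) = -244*13 + 2*6*(-6 + 6) = -61*52 + 2*6*0 = -3172 + 0 = -3172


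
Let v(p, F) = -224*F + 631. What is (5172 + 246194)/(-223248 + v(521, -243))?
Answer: -251366/168185 ≈ -1.4946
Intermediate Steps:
v(p, F) = 631 - 224*F
(5172 + 246194)/(-223248 + v(521, -243)) = (5172 + 246194)/(-223248 + (631 - 224*(-243))) = 251366/(-223248 + (631 + 54432)) = 251366/(-223248 + 55063) = 251366/(-168185) = 251366*(-1/168185) = -251366/168185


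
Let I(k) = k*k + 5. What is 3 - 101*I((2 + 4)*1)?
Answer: -4138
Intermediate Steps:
I(k) = 5 + k**2 (I(k) = k**2 + 5 = 5 + k**2)
3 - 101*I((2 + 4)*1) = 3 - 101*(5 + ((2 + 4)*1)**2) = 3 - 101*(5 + (6*1)**2) = 3 - 101*(5 + 6**2) = 3 - 101*(5 + 36) = 3 - 101*41 = 3 - 4141 = -4138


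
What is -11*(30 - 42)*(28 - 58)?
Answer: -3960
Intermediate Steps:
-11*(30 - 42)*(28 - 58) = -(-132)*(-30) = -11*360 = -3960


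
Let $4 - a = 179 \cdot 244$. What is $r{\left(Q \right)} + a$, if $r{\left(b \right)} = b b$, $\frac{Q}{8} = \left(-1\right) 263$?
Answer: $4383144$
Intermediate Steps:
$a = -43672$ ($a = 4 - 179 \cdot 244 = 4 - 43676 = -43672$)
$Q = -2104$ ($Q = 8 \left(\left(-1\right) 263\right) = 8 \left(-263\right) = -2104$)
$r{\left(b \right)} = b^{2}$
$r{\left(Q \right)} + a = \left(-2104\right)^{2} - 43672 = 4426816 - 43672 = 4383144$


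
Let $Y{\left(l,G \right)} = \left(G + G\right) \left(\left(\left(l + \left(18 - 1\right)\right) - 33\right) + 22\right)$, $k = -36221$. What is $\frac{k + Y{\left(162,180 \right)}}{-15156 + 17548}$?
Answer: $\frac{24259}{2392} \approx 10.142$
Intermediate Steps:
$Y{\left(l,G \right)} = 2 G \left(6 + l\right)$ ($Y{\left(l,G \right)} = 2 G \left(\left(\left(l + 17\right) - 33\right) + 22\right) = 2 G \left(\left(\left(17 + l\right) - 33\right) + 22\right) = 2 G \left(\left(-16 + l\right) + 22\right) = 2 G \left(6 + l\right)$)
$\frac{k + Y{\left(162,180 \right)}}{-15156 + 17548} = \frac{-36221 + 2 \cdot 180 \left(6 + 162\right)}{-15156 + 17548} = \frac{-36221 + 2 \cdot 180 \cdot 168}{2392} = \left(-36221 + 60480\right) \frac{1}{2392} = 24259 \cdot \frac{1}{2392} = \frac{24259}{2392}$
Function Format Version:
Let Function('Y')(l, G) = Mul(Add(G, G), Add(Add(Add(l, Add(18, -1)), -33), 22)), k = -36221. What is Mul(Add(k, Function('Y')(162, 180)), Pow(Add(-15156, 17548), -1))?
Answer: Rational(24259, 2392) ≈ 10.142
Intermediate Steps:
Function('Y')(l, G) = Mul(2, G, Add(6, l)) (Function('Y')(l, G) = Mul(Mul(2, G), Add(Add(Add(l, 17), -33), 22)) = Mul(Mul(2, G), Add(Add(Add(17, l), -33), 22)) = Mul(Mul(2, G), Add(Add(-16, l), 22)) = Mul(Mul(2, G), Add(6, l)) = Mul(2, G, Add(6, l)))
Mul(Add(k, Function('Y')(162, 180)), Pow(Add(-15156, 17548), -1)) = Mul(Add(-36221, Mul(2, 180, Add(6, 162))), Pow(Add(-15156, 17548), -1)) = Mul(Add(-36221, Mul(2, 180, 168)), Pow(2392, -1)) = Mul(Add(-36221, 60480), Rational(1, 2392)) = Mul(24259, Rational(1, 2392)) = Rational(24259, 2392)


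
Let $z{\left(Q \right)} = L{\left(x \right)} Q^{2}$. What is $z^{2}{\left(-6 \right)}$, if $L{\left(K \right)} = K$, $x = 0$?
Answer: $0$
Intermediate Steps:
$z{\left(Q \right)} = 0$ ($z{\left(Q \right)} = 0 Q^{2} = 0$)
$z^{2}{\left(-6 \right)} = 0^{2} = 0$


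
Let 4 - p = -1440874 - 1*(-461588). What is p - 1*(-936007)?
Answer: 1915297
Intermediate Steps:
p = 979290 (p = 4 - (-1440874 - 1*(-461588)) = 4 - (-1440874 + 461588) = 4 - 1*(-979286) = 4 + 979286 = 979290)
p - 1*(-936007) = 979290 - 1*(-936007) = 979290 + 936007 = 1915297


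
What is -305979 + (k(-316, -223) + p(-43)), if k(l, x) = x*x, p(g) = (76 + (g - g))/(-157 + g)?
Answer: -12812519/50 ≈ -2.5625e+5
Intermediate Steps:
p(g) = 76/(-157 + g) (p(g) = (76 + 0)/(-157 + g) = 76/(-157 + g))
k(l, x) = x²
-305979 + (k(-316, -223) + p(-43)) = -305979 + ((-223)² + 76/(-157 - 43)) = -305979 + (49729 + 76/(-200)) = -305979 + (49729 + 76*(-1/200)) = -305979 + (49729 - 19/50) = -305979 + 2486431/50 = -12812519/50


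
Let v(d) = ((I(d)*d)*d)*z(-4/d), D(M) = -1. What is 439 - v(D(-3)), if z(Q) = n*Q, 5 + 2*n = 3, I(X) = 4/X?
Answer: 423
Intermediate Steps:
n = -1 (n = -5/2 + (1/2)*3 = -5/2 + 3/2 = -1)
z(Q) = -Q
v(d) = 16 (v(d) = (((4/d)*d)*d)*(-(-4)/d) = (4*d)*(4/d) = 16)
439 - v(D(-3)) = 439 - 1*16 = 439 - 16 = 423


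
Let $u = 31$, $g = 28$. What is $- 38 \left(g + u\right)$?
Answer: $-2242$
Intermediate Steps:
$- 38 \left(g + u\right) = - 38 \left(28 + 31\right) = \left(-38\right) 59 = -2242$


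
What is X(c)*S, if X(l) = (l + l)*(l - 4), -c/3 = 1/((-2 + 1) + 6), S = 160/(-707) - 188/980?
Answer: -1427886/618625 ≈ -2.3082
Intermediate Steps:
S = -10347/24745 (S = 160*(-1/707) - 188*1/980 = -160/707 - 47/245 = -10347/24745 ≈ -0.41815)
c = -3/5 (c = -3/((-2 + 1) + 6) = -3/(-1 + 6) = -3/5 ≈ -0.60000)
X(l) = 2*l*(-4 + l) (X(l) = (2*l)*(-4 + l) = 2*l*(-4 + l))
X(c)*S = (2*(-3/5)*(-4 - 3/5))*(-10347/24745) = (2*(-3/5)*(-23/5))*(-10347/24745) = (138/25)*(-10347/24745) = -1427886/618625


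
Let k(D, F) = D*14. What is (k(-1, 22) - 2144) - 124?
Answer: -2282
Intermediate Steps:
k(D, F) = 14*D
(k(-1, 22) - 2144) - 124 = (14*(-1) - 2144) - 124 = (-14 - 2144) - 124 = -2158 - 124 = -2282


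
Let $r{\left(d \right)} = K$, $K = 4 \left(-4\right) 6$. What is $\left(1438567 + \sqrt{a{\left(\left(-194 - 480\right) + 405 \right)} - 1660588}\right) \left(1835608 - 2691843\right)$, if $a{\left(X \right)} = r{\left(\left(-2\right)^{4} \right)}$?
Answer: $-1231751415245 - 1712470 i \sqrt{415171} \approx -1.2318 \cdot 10^{12} - 1.1034 \cdot 10^{9} i$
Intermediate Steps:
$K = -96$ ($K = \left(-16\right) 6 = -96$)
$r{\left(d \right)} = -96$
$a{\left(X \right)} = -96$
$\left(1438567 + \sqrt{a{\left(\left(-194 - 480\right) + 405 \right)} - 1660588}\right) \left(1835608 - 2691843\right) = \left(1438567 + \sqrt{-96 - 1660588}\right) \left(1835608 - 2691843\right) = \left(1438567 + \sqrt{-1660684}\right) \left(-856235\right) = \left(1438567 + 2 i \sqrt{415171}\right) \left(-856235\right) = -1231751415245 - 1712470 i \sqrt{415171}$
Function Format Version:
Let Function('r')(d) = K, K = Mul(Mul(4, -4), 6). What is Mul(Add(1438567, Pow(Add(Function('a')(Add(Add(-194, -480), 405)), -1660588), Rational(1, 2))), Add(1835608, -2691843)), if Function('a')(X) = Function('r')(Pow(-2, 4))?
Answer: Add(-1231751415245, Mul(-1712470, I, Pow(415171, Rational(1, 2)))) ≈ Add(-1.2318e+12, Mul(-1.1034e+9, I))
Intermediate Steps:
K = -96 (K = Mul(-16, 6) = -96)
Function('r')(d) = -96
Function('a')(X) = -96
Mul(Add(1438567, Pow(Add(Function('a')(Add(Add(-194, -480), 405)), -1660588), Rational(1, 2))), Add(1835608, -2691843)) = Mul(Add(1438567, Pow(Add(-96, -1660588), Rational(1, 2))), Add(1835608, -2691843)) = Mul(Add(1438567, Pow(-1660684, Rational(1, 2))), -856235) = Mul(Add(1438567, Mul(2, I, Pow(415171, Rational(1, 2)))), -856235) = Add(-1231751415245, Mul(-1712470, I, Pow(415171, Rational(1, 2))))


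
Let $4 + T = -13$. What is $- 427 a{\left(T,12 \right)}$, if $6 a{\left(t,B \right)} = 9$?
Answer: $- \frac{1281}{2} \approx -640.5$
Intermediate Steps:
$T = -17$ ($T = -4 - 13 = -17$)
$a{\left(t,B \right)} = \frac{3}{2}$ ($a{\left(t,B \right)} = \frac{1}{6} \cdot 9 = \frac{3}{2}$)
$- 427 a{\left(T,12 \right)} = \left(-427\right) \frac{3}{2} = - \frac{1281}{2}$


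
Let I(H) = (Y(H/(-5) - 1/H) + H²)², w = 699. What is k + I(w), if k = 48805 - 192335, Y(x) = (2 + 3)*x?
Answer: 116310593988739519/488601 ≈ 2.3805e+11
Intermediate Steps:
Y(x) = 5*x
k = -143530
I(H) = (H² - H - 5/H)² (I(H) = (5*(H/(-5) - 1/H) + H²)² = (5*(H*(-⅕) - 1/H) + H²)² = (5*(-H/5 - 1/H) + H²)² = (5*(-1/H - H/5) + H²)² = ((-H - 5/H) + H²)² = (H² - H - 5/H)²)
k + I(w) = -143530 + (-5 + 699³ - 1*699²)²/699² = -143530 + (-5 + 341532099 - 1*488601)²/488601 = -143530 + (-5 + 341532099 - 488601)²/488601 = -143530 + (1/488601)*341043493² = -143530 + (1/488601)*116310664117641049 = -143530 + 116310664117641049/488601 = 116310593988739519/488601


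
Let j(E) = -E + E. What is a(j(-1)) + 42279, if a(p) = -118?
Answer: 42161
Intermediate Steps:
j(E) = 0
a(j(-1)) + 42279 = -118 + 42279 = 42161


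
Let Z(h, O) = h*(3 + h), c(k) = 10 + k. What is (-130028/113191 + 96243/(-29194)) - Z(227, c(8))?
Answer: -172542533278185/3304498054 ≈ -52214.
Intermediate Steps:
(-130028/113191 + 96243/(-29194)) - Z(227, c(8)) = (-130028/113191 + 96243/(-29194)) - 227*(3 + 227) = (-130028*1/113191 + 96243*(-1/29194)) - 227*230 = (-130028/113191 - 96243/29194) - 1*52210 = -14689878845/3304498054 - 52210 = -172542533278185/3304498054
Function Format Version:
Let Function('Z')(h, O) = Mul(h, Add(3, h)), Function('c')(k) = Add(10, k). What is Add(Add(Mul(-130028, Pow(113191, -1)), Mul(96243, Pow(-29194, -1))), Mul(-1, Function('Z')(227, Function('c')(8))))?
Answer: Rational(-172542533278185, 3304498054) ≈ -52214.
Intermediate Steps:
Add(Add(Mul(-130028, Pow(113191, -1)), Mul(96243, Pow(-29194, -1))), Mul(-1, Function('Z')(227, Function('c')(8)))) = Add(Add(Mul(-130028, Pow(113191, -1)), Mul(96243, Pow(-29194, -1))), Mul(-1, Mul(227, Add(3, 227)))) = Add(Add(Mul(-130028, Rational(1, 113191)), Mul(96243, Rational(-1, 29194))), Mul(-1, Mul(227, 230))) = Add(Add(Rational(-130028, 113191), Rational(-96243, 29194)), Mul(-1, 52210)) = Add(Rational(-14689878845, 3304498054), -52210) = Rational(-172542533278185, 3304498054)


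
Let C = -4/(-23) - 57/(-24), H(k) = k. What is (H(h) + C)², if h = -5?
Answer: 203401/33856 ≈ 6.0078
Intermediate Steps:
C = 469/184 (C = -4*(-1/23) - 57*(-1/24) = 4/23 + 19/8 = 469/184 ≈ 2.5489)
(H(h) + C)² = (-5 + 469/184)² = (-451/184)² = 203401/33856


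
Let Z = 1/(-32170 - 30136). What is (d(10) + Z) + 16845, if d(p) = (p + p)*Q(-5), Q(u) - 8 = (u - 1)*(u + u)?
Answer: 1134280729/62306 ≈ 18205.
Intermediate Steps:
Q(u) = 8 + 2*u*(-1 + u) (Q(u) = 8 + (u - 1)*(u + u) = 8 + (-1 + u)*(2*u) = 8 + 2*u*(-1 + u))
Z = -1/62306 (Z = 1/(-62306) = -1/62306 ≈ -1.6050e-5)
d(p) = 136*p (d(p) = (p + p)*(8 - 2*(-5) + 2*(-5)²) = (2*p)*(8 + 10 + 2*25) = (2*p)*(8 + 10 + 50) = (2*p)*68 = 136*p)
(d(10) + Z) + 16845 = (136*10 - 1/62306) + 16845 = (1360 - 1/62306) + 16845 = 84736159/62306 + 16845 = 1134280729/62306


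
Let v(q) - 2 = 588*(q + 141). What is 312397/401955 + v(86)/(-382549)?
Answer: 65855010463/153767483295 ≈ 0.42828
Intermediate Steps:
v(q) = 82910 + 588*q (v(q) = 2 + 588*(q + 141) = 2 + 588*(141 + q) = 2 + (82908 + 588*q) = 82910 + 588*q)
312397/401955 + v(86)/(-382549) = 312397/401955 + (82910 + 588*86)/(-382549) = 312397*(1/401955) + (82910 + 50568)*(-1/382549) = 312397/401955 + 133478*(-1/382549) = 312397/401955 - 133478/382549 = 65855010463/153767483295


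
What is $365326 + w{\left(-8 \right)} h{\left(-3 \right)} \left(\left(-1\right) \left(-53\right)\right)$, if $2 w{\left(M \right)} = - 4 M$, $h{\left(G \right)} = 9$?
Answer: $372958$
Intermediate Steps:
$w{\left(M \right)} = - 2 M$ ($w{\left(M \right)} = \frac{\left(-4\right) M}{2} = - 2 M$)
$365326 + w{\left(-8 \right)} h{\left(-3 \right)} \left(\left(-1\right) \left(-53\right)\right) = 365326 + \left(-2\right) \left(-8\right) 9 \left(\left(-1\right) \left(-53\right)\right) = 365326 + 16 \cdot 9 \cdot 53 = 365326 + 144 \cdot 53 = 365326 + 7632 = 372958$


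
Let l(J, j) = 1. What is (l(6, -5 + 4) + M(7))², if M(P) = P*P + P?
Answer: 3249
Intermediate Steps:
M(P) = P + P² (M(P) = P² + P = P + P²)
(l(6, -5 + 4) + M(7))² = (1 + 7*(1 + 7))² = (1 + 7*8)² = (1 + 56)² = 57² = 3249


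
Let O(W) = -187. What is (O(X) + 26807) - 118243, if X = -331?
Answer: -91623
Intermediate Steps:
(O(X) + 26807) - 118243 = (-187 + 26807) - 118243 = 26620 - 118243 = -91623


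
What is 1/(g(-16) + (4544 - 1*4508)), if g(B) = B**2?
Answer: 1/292 ≈ 0.0034247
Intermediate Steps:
1/(g(-16) + (4544 - 1*4508)) = 1/((-16)**2 + (4544 - 1*4508)) = 1/(256 + (4544 - 4508)) = 1/(256 + 36) = 1/292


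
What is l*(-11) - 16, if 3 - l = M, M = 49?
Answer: 490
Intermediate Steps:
l = -46 (l = 3 - 1*49 = 3 - 49 = -46)
l*(-11) - 16 = -46*(-11) - 16 = 506 - 16 = 490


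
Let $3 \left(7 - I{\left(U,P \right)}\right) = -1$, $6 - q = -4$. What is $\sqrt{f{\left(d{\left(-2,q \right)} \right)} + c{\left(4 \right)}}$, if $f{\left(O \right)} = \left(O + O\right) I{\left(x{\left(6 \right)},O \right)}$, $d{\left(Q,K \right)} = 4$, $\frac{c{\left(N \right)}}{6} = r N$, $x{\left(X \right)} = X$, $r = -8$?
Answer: $\frac{20 i \sqrt{3}}{3} \approx 11.547 i$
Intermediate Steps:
$q = 10$ ($q = 6 - -4 = 6 + 4 = 10$)
$I{\left(U,P \right)} = \frac{22}{3}$ ($I{\left(U,P \right)} = 7 - - \frac{1}{3} = 7 + \frac{1}{3} = \frac{22}{3}$)
$c{\left(N \right)} = - 48 N$ ($c{\left(N \right)} = 6 \left(- 8 N\right) = - 48 N$)
$f{\left(O \right)} = \frac{44 O}{3}$ ($f{\left(O \right)} = \left(O + O\right) \frac{22}{3} = 2 O \frac{22}{3} = \frac{44 O}{3}$)
$\sqrt{f{\left(d{\left(-2,q \right)} \right)} + c{\left(4 \right)}} = \sqrt{\frac{44}{3} \cdot 4 - 192} = \sqrt{\frac{176}{3} - 192} = \sqrt{- \frac{400}{3}} = \frac{20 i \sqrt{3}}{3}$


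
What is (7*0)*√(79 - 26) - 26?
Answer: -26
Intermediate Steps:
(7*0)*√(79 - 26) - 26 = 0*√53 - 26 = 0 - 26 = -26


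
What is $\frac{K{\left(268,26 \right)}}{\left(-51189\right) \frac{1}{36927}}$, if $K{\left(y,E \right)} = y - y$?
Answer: $0$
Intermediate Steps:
$K{\left(y,E \right)} = 0$
$\frac{K{\left(268,26 \right)}}{\left(-51189\right) \frac{1}{36927}} = \frac{0}{\left(-51189\right) \frac{1}{36927}} = \frac{0}{- \frac{17063}{12309}} = 0 \left(- \frac{12309}{17063}\right) = 0$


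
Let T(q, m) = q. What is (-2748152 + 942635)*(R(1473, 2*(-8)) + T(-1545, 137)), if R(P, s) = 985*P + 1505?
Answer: -2619561422205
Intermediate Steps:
R(P, s) = 1505 + 985*P
(-2748152 + 942635)*(R(1473, 2*(-8)) + T(-1545, 137)) = (-2748152 + 942635)*((1505 + 985*1473) - 1545) = -1805517*((1505 + 1450905) - 1545) = -1805517*(1452410 - 1545) = -1805517*1450865 = -2619561422205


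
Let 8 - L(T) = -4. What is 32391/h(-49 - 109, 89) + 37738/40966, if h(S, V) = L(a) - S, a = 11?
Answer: 666672583/3482110 ≈ 191.46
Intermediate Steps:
L(T) = 12 (L(T) = 8 - 1*(-4) = 8 + 4 = 12)
h(S, V) = 12 - S
32391/h(-49 - 109, 89) + 37738/40966 = 32391/(12 - (-49 - 109)) + 37738/40966 = 32391/(12 - 1*(-158)) + 37738*(1/40966) = 32391/(12 + 158) + 18869/20483 = 32391/170 + 18869/20483 = 666672583/3482110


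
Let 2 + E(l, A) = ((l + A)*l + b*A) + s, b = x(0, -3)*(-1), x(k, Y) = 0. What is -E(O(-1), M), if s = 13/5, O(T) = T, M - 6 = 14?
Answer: 92/5 ≈ 18.400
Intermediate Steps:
M = 20 (M = 6 + 14 = 20)
s = 13/5 (s = 13*(⅕) = 13/5 ≈ 2.6000)
b = 0 (b = 0*(-1) = 0)
E(l, A) = ⅗ + l*(A + l) (E(l, A) = -2 + (((l + A)*l + 0*A) + 13/5) = -2 + (((A + l)*l + 0) + 13/5) = -2 + ((l*(A + l) + 0) + 13/5) = -2 + (l*(A + l) + 13/5) = -2 + (13/5 + l*(A + l)) = ⅗ + l*(A + l))
-E(O(-1), M) = -(⅗ + (-1)² + 20*(-1)) = -(⅗ + 1 - 20) = -1*(-92/5) = 92/5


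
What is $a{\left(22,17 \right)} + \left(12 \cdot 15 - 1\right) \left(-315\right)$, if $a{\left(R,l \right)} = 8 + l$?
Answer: $-56360$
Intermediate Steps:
$a{\left(22,17 \right)} + \left(12 \cdot 15 - 1\right) \left(-315\right) = \left(8 + 17\right) + \left(12 \cdot 15 - 1\right) \left(-315\right) = 25 + \left(180 - 1\right) \left(-315\right) = 25 + 179 \left(-315\right) = 25 - 56385 = -56360$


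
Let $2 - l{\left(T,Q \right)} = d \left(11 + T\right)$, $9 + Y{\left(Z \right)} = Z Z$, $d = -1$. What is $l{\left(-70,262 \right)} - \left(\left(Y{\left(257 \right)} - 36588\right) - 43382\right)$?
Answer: $13873$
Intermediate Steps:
$Y{\left(Z \right)} = -9 + Z^{2}$ ($Y{\left(Z \right)} = -9 + Z Z = -9 + Z^{2}$)
$l{\left(T,Q \right)} = 13 + T$ ($l{\left(T,Q \right)} = 2 - - (11 + T) = 2 - \left(-11 - T\right) = 2 + \left(11 + T\right) = 13 + T$)
$l{\left(-70,262 \right)} - \left(\left(Y{\left(257 \right)} - 36588\right) - 43382\right) = \left(13 - 70\right) - \left(\left(\left(-9 + 257^{2}\right) - 36588\right) - 43382\right) = -57 - \left(\left(\left(-9 + 66049\right) - 36588\right) - 43382\right) = -57 - \left(\left(66040 - 36588\right) - 43382\right) = -57 - \left(29452 - 43382\right) = -57 - -13930 = -57 + 13930 = 13873$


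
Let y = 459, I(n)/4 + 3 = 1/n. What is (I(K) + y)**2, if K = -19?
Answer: 72063121/361 ≈ 1.9962e+5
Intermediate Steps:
I(n) = -12 + 4/n
(I(K) + y)**2 = ((-12 + 4/(-19)) + 459)**2 = ((-12 + 4*(-1/19)) + 459)**2 = ((-12 - 4/19) + 459)**2 = (-232/19 + 459)**2 = (8489/19)**2 = 72063121/361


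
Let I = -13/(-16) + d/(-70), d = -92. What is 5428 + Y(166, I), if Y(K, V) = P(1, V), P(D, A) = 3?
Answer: 5431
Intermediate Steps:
I = 1191/560 (I = -13/(-16) - 92/(-70) = -13*(-1/16) - 92*(-1/70) = 13/16 + 46/35 = 1191/560 ≈ 2.1268)
Y(K, V) = 3
5428 + Y(166, I) = 5428 + 3 = 5431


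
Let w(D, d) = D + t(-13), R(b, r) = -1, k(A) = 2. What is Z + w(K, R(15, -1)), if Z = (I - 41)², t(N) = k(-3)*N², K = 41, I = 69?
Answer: 1163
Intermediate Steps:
t(N) = 2*N²
Z = 784 (Z = (69 - 41)² = 28² = 784)
w(D, d) = 338 + D (w(D, d) = D + 2*(-13)² = D + 2*169 = D + 338 = 338 + D)
Z + w(K, R(15, -1)) = 784 + (338 + 41) = 784 + 379 = 1163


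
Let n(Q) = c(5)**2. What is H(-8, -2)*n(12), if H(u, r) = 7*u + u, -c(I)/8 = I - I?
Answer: 0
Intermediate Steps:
c(I) = 0 (c(I) = -8*(I - I) = -8*0 = 0)
H(u, r) = 8*u
n(Q) = 0 (n(Q) = 0**2 = 0)
H(-8, -2)*n(12) = (8*(-8))*0 = -64*0 = 0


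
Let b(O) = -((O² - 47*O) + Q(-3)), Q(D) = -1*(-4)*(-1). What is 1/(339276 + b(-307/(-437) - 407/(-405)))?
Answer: 31323690225/10629924037163594 ≈ 2.9467e-6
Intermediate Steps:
Q(D) = -4 (Q(D) = 4*(-1) = -4)
b(O) = 4 - O² + 47*O (b(O) = -((O² - 47*O) - 4) = -(-4 + O² - 47*O) = 4 - O² + 47*O)
1/(339276 + b(-307/(-437) - 407/(-405))) = 1/(339276 + (4 - (-307/(-437) - 407/(-405))² + 47*(-307/(-437) - 407/(-405)))) = 1/(339276 + (4 - (-307*(-1/437) - 407*(-1/405))² + 47*(-307*(-1/437) - 407*(-1/405)))) = 1/(339276 + (4 - (307/437 + 407/405)² + 47*(307/437 + 407/405))) = 1/(339276 + (4 - (302194/176985)² + 47*(302194/176985))) = 1/(339276 + (4 - 1*91321213636/31323690225 + 14203118/176985)) = 1/(339276 + (4 - 91321213636/31323690225 + 14203118/176985)) = 1/(339276 + 2547712386494/31323690225) = 1/(10629924037163594/31323690225) = 31323690225/10629924037163594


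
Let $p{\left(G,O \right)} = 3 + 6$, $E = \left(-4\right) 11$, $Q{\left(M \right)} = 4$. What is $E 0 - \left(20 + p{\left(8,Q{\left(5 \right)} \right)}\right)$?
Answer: $-29$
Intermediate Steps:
$E = -44$
$p{\left(G,O \right)} = 9$
$E 0 - \left(20 + p{\left(8,Q{\left(5 \right)} \right)}\right) = \left(-44\right) 0 - 29 = 0 - 29 = -29$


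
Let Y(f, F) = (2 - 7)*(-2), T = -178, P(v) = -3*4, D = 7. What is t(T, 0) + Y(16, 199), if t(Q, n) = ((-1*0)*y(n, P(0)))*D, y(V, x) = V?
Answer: 10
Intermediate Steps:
P(v) = -12
t(Q, n) = 0 (t(Q, n) = ((-1*0)*n)*7 = (0*n)*7 = 0*7 = 0)
Y(f, F) = 10 (Y(f, F) = -5*(-2) = 10)
t(T, 0) + Y(16, 199) = 0 + 10 = 10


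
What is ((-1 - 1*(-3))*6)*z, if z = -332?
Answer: -3984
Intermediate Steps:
((-1 - 1*(-3))*6)*z = ((-1 - 1*(-3))*6)*(-332) = ((-1 + 3)*6)*(-332) = (2*6)*(-332) = 12*(-332) = -3984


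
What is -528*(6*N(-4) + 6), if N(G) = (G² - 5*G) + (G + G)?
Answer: -91872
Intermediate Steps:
N(G) = G² - 3*G (N(G) = (G² - 5*G) + 2*G = G² - 3*G)
-528*(6*N(-4) + 6) = -528*(6*(-4*(-3 - 4)) + 6) = -528*(6*(-4*(-7)) + 6) = -528*(6*28 + 6) = -528*(168 + 6) = -528*174 = -91872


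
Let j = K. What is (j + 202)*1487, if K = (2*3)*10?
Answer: 389594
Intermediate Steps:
K = 60 (K = 6*10 = 60)
j = 60
(j + 202)*1487 = (60 + 202)*1487 = 262*1487 = 389594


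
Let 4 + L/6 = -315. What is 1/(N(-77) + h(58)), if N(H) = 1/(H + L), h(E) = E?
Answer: 1991/115477 ≈ 0.017242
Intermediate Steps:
L = -1914 (L = -24 + 6*(-315) = -24 - 1890 = -1914)
N(H) = 1/(-1914 + H) (N(H) = 1/(H - 1914) = 1/(-1914 + H))
1/(N(-77) + h(58)) = 1/(1/(-1914 - 77) + 58) = 1/(1/(-1991) + 58) = 1/(-1/1991 + 58) = 1/(115477/1991) = 1991/115477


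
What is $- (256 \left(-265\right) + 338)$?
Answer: $67502$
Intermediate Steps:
$- (256 \left(-265\right) + 338) = - (-67840 + 338) = \left(-1\right) \left(-67502\right) = 67502$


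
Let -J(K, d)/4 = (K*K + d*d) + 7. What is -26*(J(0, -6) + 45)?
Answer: 3302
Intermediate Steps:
J(K, d) = -28 - 4*K² - 4*d² (J(K, d) = -4*((K*K + d*d) + 7) = -4*((K² + d²) + 7) = -4*(7 + K² + d²) = -28 - 4*K² - 4*d²)
-26*(J(0, -6) + 45) = -26*((-28 - 4*0² - 4*(-6)²) + 45) = -26*((-28 - 4*0 - 4*36) + 45) = -26*((-28 + 0 - 144) + 45) = -26*(-172 + 45) = -26*(-127) = 3302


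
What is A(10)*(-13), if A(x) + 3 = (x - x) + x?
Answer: -91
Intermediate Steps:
A(x) = -3 + x (A(x) = -3 + ((x - x) + x) = -3 + (0 + x) = -3 + x)
A(10)*(-13) = (-3 + 10)*(-13) = 7*(-13) = -91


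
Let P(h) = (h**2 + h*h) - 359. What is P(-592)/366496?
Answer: 700569/366496 ≈ 1.9115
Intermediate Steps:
P(h) = -359 + 2*h**2 (P(h) = (h**2 + h**2) - 359 = 2*h**2 - 359 = -359 + 2*h**2)
P(-592)/366496 = (-359 + 2*(-592)**2)/366496 = (-359 + 2*350464)*(1/366496) = (-359 + 700928)*(1/366496) = 700569*(1/366496) = 700569/366496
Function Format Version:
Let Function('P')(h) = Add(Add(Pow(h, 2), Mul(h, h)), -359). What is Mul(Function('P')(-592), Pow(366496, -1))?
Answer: Rational(700569, 366496) ≈ 1.9115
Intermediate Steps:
Function('P')(h) = Add(-359, Mul(2, Pow(h, 2))) (Function('P')(h) = Add(Add(Pow(h, 2), Pow(h, 2)), -359) = Add(Mul(2, Pow(h, 2)), -359) = Add(-359, Mul(2, Pow(h, 2))))
Mul(Function('P')(-592), Pow(366496, -1)) = Mul(Add(-359, Mul(2, Pow(-592, 2))), Pow(366496, -1)) = Mul(Add(-359, Mul(2, 350464)), Rational(1, 366496)) = Mul(Add(-359, 700928), Rational(1, 366496)) = Mul(700569, Rational(1, 366496)) = Rational(700569, 366496)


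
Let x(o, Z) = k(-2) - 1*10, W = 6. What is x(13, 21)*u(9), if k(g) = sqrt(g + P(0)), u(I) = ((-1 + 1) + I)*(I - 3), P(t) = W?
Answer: -432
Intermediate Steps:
P(t) = 6
u(I) = I*(-3 + I) (u(I) = (0 + I)*(-3 + I) = I*(-3 + I))
k(g) = sqrt(6 + g) (k(g) = sqrt(g + 6) = sqrt(6 + g))
x(o, Z) = -8 (x(o, Z) = sqrt(6 - 2) - 1*10 = sqrt(4) - 10 = 2 - 10 = -8)
x(13, 21)*u(9) = -72*(-3 + 9) = -72*6 = -8*54 = -432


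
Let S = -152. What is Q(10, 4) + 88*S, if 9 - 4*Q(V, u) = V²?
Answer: -53595/4 ≈ -13399.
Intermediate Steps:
Q(V, u) = 9/4 - V²/4
Q(10, 4) + 88*S = (9/4 - ¼*10²) + 88*(-152) = (9/4 - ¼*100) - 13376 = (9/4 - 25) - 13376 = -91/4 - 13376 = -53595/4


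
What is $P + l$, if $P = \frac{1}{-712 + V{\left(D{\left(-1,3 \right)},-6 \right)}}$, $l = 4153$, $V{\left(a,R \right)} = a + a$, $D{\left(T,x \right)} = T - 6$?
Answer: $\frac{3015077}{726} \approx 4153.0$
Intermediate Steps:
$D{\left(T,x \right)} = -6 + T$
$V{\left(a,R \right)} = 2 a$
$P = - \frac{1}{726}$ ($P = \frac{1}{-712 + 2 \left(-6 - 1\right)} = \frac{1}{-712 + 2 \left(-7\right)} = \frac{1}{-712 - 14} = \frac{1}{-726} = - \frac{1}{726} \approx -0.0013774$)
$P + l = - \frac{1}{726} + 4153 = \frac{3015077}{726}$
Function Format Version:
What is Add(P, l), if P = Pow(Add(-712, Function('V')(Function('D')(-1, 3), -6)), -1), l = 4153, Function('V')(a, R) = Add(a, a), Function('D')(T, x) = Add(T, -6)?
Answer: Rational(3015077, 726) ≈ 4153.0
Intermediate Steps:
Function('D')(T, x) = Add(-6, T)
Function('V')(a, R) = Mul(2, a)
P = Rational(-1, 726) (P = Pow(Add(-712, Mul(2, Add(-6, -1))), -1) = Pow(Add(-712, Mul(2, -7)), -1) = Pow(Add(-712, -14), -1) = Pow(-726, -1) = Rational(-1, 726) ≈ -0.0013774)
Add(P, l) = Add(Rational(-1, 726), 4153) = Rational(3015077, 726)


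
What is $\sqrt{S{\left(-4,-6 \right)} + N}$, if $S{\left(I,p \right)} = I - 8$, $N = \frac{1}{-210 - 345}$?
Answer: $\frac{i \sqrt{3696855}}{555} \approx 3.4644 i$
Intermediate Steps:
$N = - \frac{1}{555}$ ($N = \frac{1}{-555} = - \frac{1}{555} \approx -0.0018018$)
$S{\left(I,p \right)} = -8 + I$ ($S{\left(I,p \right)} = I - 8 = -8 + I$)
$\sqrt{S{\left(-4,-6 \right)} + N} = \sqrt{\left(-8 - 4\right) - \frac{1}{555}} = \sqrt{-12 - \frac{1}{555}} = \sqrt{- \frac{6661}{555}} = \frac{i \sqrt{3696855}}{555}$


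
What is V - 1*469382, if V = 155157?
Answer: -314225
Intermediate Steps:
V - 1*469382 = 155157 - 1*469382 = 155157 - 469382 = -314225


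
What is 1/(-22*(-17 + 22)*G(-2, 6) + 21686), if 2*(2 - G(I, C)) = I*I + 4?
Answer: 1/21906 ≈ 4.5650e-5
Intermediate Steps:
G(I, C) = -I²/2 (G(I, C) = 2 - (I*I + 4)/2 = 2 - (I² + 4)/2 = 2 - (4 + I²)/2 = 2 + (-2 - I²/2) = -I²/2)
1/(-22*(-17 + 22)*G(-2, 6) + 21686) = 1/(-22*(-17 + 22)*(-½*(-2)²) + 21686) = 1/(-110*(-½*4) + 21686) = 1/(-110*(-2) + 21686) = 1/(-22*(-10) + 21686) = 1/(220 + 21686) = 1/21906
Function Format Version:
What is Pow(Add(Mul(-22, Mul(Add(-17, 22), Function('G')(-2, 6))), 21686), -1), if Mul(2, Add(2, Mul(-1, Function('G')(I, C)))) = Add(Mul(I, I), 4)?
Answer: Rational(1, 21906) ≈ 4.5650e-5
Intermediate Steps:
Function('G')(I, C) = Mul(Rational(-1, 2), Pow(I, 2)) (Function('G')(I, C) = Add(2, Mul(Rational(-1, 2), Add(Mul(I, I), 4))) = Add(2, Mul(Rational(-1, 2), Add(Pow(I, 2), 4))) = Add(2, Mul(Rational(-1, 2), Add(4, Pow(I, 2)))) = Add(2, Add(-2, Mul(Rational(-1, 2), Pow(I, 2)))) = Mul(Rational(-1, 2), Pow(I, 2)))
Pow(Add(Mul(-22, Mul(Add(-17, 22), Function('G')(-2, 6))), 21686), -1) = Pow(Add(Mul(-22, Mul(Add(-17, 22), Mul(Rational(-1, 2), Pow(-2, 2)))), 21686), -1) = Pow(Add(Mul(-22, Mul(5, Mul(Rational(-1, 2), 4))), 21686), -1) = Pow(Add(Mul(-22, Mul(5, -2)), 21686), -1) = Pow(Add(Mul(-22, -10), 21686), -1) = Pow(Add(220, 21686), -1) = Pow(21906, -1) = Rational(1, 21906)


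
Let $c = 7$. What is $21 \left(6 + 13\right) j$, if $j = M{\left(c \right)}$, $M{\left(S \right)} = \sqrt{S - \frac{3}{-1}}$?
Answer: $399 \sqrt{10} \approx 1261.7$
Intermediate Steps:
$M{\left(S \right)} = \sqrt{3 + S}$ ($M{\left(S \right)} = \sqrt{S - -3} = \sqrt{S + 3} = \sqrt{3 + S}$)
$j = \sqrt{10}$ ($j = \sqrt{3 + 7} = \sqrt{10} \approx 3.1623$)
$21 \left(6 + 13\right) j = 21 \left(6 + 13\right) \sqrt{10} = 21 \cdot 19 \sqrt{10} = 399 \sqrt{10}$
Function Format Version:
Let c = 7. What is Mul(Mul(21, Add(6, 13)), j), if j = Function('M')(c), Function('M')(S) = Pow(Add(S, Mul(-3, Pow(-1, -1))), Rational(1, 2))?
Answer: Mul(399, Pow(10, Rational(1, 2))) ≈ 1261.7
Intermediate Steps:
Function('M')(S) = Pow(Add(3, S), Rational(1, 2)) (Function('M')(S) = Pow(Add(S, Mul(-3, -1)), Rational(1, 2)) = Pow(Add(S, 3), Rational(1, 2)) = Pow(Add(3, S), Rational(1, 2)))
j = Pow(10, Rational(1, 2)) (j = Pow(Add(3, 7), Rational(1, 2)) = Pow(10, Rational(1, 2)) ≈ 3.1623)
Mul(Mul(21, Add(6, 13)), j) = Mul(Mul(21, Add(6, 13)), Pow(10, Rational(1, 2))) = Mul(Mul(21, 19), Pow(10, Rational(1, 2))) = Mul(399, Pow(10, Rational(1, 2)))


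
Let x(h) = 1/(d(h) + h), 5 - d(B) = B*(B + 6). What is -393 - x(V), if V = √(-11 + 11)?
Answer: -1966/5 ≈ -393.20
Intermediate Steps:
d(B) = 5 - B*(6 + B) (d(B) = 5 - B*(B + 6) = 5 - B*(6 + B))
V = 0 (V = √0 = 0)
x(h) = 1/(5 - h² - 5*h) (x(h) = 1/((5 - h² - 6*h) + h) = 1/(5 - h² - 5*h))
-393 - x(V) = -393 - (-1)/(-5 + 0² + 5*0) = -393 - (-1)/(-5 + 0 + 0) = -393 - (-1)/(-5) = -393 - (-1)*(-1)/5 = -393 - 1*⅕ = -393 - ⅕ = -1966/5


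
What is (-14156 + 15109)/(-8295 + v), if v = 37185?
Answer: 953/28890 ≈ 0.032987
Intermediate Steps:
(-14156 + 15109)/(-8295 + v) = (-14156 + 15109)/(-8295 + 37185) = 953/28890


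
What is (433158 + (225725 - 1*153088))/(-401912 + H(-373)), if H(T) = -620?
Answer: -505795/402532 ≈ -1.2565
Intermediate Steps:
(433158 + (225725 - 1*153088))/(-401912 + H(-373)) = (433158 + (225725 - 1*153088))/(-401912 - 620) = (433158 + (225725 - 153088))/(-402532) = (433158 + 72637)*(-1/402532) = 505795*(-1/402532) = -505795/402532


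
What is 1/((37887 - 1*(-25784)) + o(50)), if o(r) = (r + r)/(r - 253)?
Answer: 203/12925113 ≈ 1.5706e-5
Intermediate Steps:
o(r) = 2*r/(-253 + r) (o(r) = (2*r)/(-253 + r) = 2*r/(-253 + r))
1/((37887 - 1*(-25784)) + o(50)) = 1/((37887 - 1*(-25784)) + 2*50/(-253 + 50)) = 1/((37887 + 25784) + 2*50/(-203)) = 1/(63671 + 2*50*(-1/203)) = 1/(63671 - 100/203) = 1/(12925113/203) = 203/12925113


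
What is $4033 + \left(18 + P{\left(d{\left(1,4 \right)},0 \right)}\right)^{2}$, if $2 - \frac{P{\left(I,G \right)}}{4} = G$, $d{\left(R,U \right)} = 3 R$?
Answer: $4709$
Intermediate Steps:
$P{\left(I,G \right)} = 8 - 4 G$
$4033 + \left(18 + P{\left(d{\left(1,4 \right)},0 \right)}\right)^{2} = 4033 + \left(18 + \left(8 - 0\right)\right)^{2} = 4033 + \left(18 + \left(8 + 0\right)\right)^{2} = 4033 + \left(18 + 8\right)^{2} = 4033 + 26^{2} = 4033 + 676 = 4709$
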